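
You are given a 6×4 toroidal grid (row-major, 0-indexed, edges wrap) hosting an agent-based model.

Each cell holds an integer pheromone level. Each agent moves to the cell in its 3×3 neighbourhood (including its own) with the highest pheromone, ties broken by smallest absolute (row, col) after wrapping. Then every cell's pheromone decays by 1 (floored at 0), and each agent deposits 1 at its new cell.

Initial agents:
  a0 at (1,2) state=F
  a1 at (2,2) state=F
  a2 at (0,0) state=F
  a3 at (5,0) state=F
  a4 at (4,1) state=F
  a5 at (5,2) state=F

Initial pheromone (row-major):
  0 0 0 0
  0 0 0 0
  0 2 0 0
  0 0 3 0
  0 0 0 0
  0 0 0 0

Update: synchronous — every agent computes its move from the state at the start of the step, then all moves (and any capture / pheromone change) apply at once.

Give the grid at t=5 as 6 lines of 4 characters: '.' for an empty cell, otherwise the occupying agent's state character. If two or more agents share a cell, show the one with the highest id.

t=1: a0@(2,1) a1@(3,2) a2@(0,0) a3@(0,0) a4@(3,2) a5@(0,1) | pheromone: 2 1 0 0 / 0 0 0 0 / 0 2 0 0 / 0 0 4 0 / 0 0 0 0 / 0 0 0 0
t=2: a0@(3,2) a1@(3,2) a2@(0,0) a3@(0,0) a4@(3,2) a5@(0,0) | pheromone: 4 0 0 0 / 0 0 0 0 / 0 1 0 0 / 0 0 6 0 / 0 0 0 0 / 0 0 0 0
t=3: a0@(3,2) a1@(3,2) a2@(0,0) a3@(0,0) a4@(3,2) a5@(0,0) | pheromone: 6 0 0 0 / 0 0 0 0 / 0 0 0 0 / 0 0 8 0 / 0 0 0 0 / 0 0 0 0
t=4: a0@(3,2) a1@(3,2) a2@(0,0) a3@(0,0) a4@(3,2) a5@(0,0) | pheromone: 8 0 0 0 / 0 0 0 0 / 0 0 0 0 / 0 0 10 0 / 0 0 0 0 / 0 0 0 0
t=5: a0@(3,2) a1@(3,2) a2@(0,0) a3@(0,0) a4@(3,2) a5@(0,0) | pheromone: 10 0 0 0 / 0 0 0 0 / 0 0 0 0 / 0 0 12 0 / 0 0 0 0 / 0 0 0 0

F...
....
....
..F.
....
....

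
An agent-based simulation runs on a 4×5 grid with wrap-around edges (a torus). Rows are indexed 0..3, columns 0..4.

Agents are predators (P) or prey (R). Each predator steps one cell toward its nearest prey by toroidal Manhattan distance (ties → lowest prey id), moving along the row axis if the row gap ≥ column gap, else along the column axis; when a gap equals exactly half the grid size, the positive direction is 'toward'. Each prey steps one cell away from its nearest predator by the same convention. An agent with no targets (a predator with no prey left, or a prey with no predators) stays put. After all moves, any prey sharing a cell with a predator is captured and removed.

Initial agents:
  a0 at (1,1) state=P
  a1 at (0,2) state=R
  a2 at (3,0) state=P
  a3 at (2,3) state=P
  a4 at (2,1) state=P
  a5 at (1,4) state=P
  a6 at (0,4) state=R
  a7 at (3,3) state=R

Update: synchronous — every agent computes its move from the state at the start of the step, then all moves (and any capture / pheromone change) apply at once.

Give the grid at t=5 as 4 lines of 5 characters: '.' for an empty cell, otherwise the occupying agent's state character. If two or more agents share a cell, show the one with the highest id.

t=1: a0@(0,1):P a1@(3,2):R a2@(0,0):P a3@(3,3):P a4@(3,1):P a5@(0,4):P a6@(3,4):R a7@(0,3):R
t=2: a0@(3,1):P a2@(3,0):P a3@(3,2):P a4@(3,2):P a5@(3,4):P a7@(1,3):R
t=3: a0@(0,1):P a2@(0,0):P a3@(0,2):P a4@(0,2):P a5@(0,4):P a7@(0,3):R
t=4: a0@(0,2):P a2@(0,4):P a3@(0,3):P a4@(0,3):P a5@(0,3):P
t=5: (unchanged — steady state)

..PPP
.....
.....
.....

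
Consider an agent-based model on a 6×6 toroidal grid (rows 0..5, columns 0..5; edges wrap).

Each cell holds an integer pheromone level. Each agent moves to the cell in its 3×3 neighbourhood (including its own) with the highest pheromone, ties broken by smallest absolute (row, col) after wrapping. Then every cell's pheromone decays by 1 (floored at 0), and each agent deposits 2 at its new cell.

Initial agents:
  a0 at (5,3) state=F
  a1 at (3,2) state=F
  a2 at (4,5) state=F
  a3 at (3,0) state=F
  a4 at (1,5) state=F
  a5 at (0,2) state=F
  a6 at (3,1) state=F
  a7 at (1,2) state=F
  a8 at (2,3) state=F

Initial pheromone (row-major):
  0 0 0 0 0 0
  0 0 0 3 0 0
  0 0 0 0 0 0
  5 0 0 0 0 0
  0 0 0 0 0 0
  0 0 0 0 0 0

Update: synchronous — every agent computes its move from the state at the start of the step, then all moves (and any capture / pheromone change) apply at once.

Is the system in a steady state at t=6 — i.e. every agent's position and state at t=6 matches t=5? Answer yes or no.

t=1: a0@(0,2) a1@(2,1) a2@(3,0) a3@(3,0) a4@(0,0) a5@(1,3) a6@(3,0) a7@(1,3) a8@(1,3) | pheromone: 2 0 2 0 0 0 / 0 0 0 8 0 0 / 0 2 0 0 0 0 / 10 0 0 0 0 0 / 0 0 0 0 0 0 / 0 0 0 0 0 0
t=2: a0@(1,3) a1@(3,0) a2@(3,0) a3@(3,0) a4@(0,0) a5@(1,3) a6@(3,0) a7@(1,3) a8@(1,3) | pheromone: 3 0 1 0 0 0 / 0 0 0 15 0 0 / 0 1 0 0 0 0 / 17 0 0 0 0 0 / 0 0 0 0 0 0 / 0 0 0 0 0 0
t=3: a0@(1,3) a1@(3,0) a2@(3,0) a3@(3,0) a4@(0,0) a5@(1,3) a6@(3,0) a7@(1,3) a8@(1,3) | pheromone: 4 0 0 0 0 0 / 0 0 0 22 0 0 / 0 0 0 0 0 0 / 24 0 0 0 0 0 / 0 0 0 0 0 0 / 0 0 0 0 0 0
t=4: a0@(1,3) a1@(3,0) a2@(3,0) a3@(3,0) a4@(0,0) a5@(1,3) a6@(3,0) a7@(1,3) a8@(1,3) | pheromone: 5 0 0 0 0 0 / 0 0 0 29 0 0 / 0 0 0 0 0 0 / 31 0 0 0 0 0 / 0 0 0 0 0 0 / 0 0 0 0 0 0
t=5: a0@(1,3) a1@(3,0) a2@(3,0) a3@(3,0) a4@(0,0) a5@(1,3) a6@(3,0) a7@(1,3) a8@(1,3) | pheromone: 6 0 0 0 0 0 / 0 0 0 36 0 0 / 0 0 0 0 0 0 / 38 0 0 0 0 0 / 0 0 0 0 0 0 / 0 0 0 0 0 0
t=6: a0@(1,3) a1@(3,0) a2@(3,0) a3@(3,0) a4@(0,0) a5@(1,3) a6@(3,0) a7@(1,3) a8@(1,3) | pheromone: 7 0 0 0 0 0 / 0 0 0 43 0 0 / 0 0 0 0 0 0 / 45 0 0 0 0 0 / 0 0 0 0 0 0 / 0 0 0 0 0 0

yes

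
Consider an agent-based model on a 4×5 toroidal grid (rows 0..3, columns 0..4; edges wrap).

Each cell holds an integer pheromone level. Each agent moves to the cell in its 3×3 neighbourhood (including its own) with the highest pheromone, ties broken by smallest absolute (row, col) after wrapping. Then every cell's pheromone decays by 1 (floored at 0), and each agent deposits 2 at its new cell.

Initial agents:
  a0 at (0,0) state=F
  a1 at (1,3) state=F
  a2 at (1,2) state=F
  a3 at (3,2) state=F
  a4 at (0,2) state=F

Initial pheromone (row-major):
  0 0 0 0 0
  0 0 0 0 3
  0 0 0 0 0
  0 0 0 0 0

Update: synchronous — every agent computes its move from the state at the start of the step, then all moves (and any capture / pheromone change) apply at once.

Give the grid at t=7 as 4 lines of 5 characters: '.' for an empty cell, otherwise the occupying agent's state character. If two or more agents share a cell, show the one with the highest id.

.F...
....F
.....
.....

t=1: a0@(1,4) a1@(1,4) a2@(0,1) a3@(0,1) a4@(0,1) | pheromone: 0 6 0 0 0 / 0 0 0 0 6 / 0 0 0 0 0 / 0 0 0 0 0
t=2: a0@(1,4) a1@(1,4) a2@(0,1) a3@(0,1) a4@(0,1) | pheromone: 0 11 0 0 0 / 0 0 0 0 9 / 0 0 0 0 0 / 0 0 0 0 0
t=3: a0@(1,4) a1@(1,4) a2@(0,1) a3@(0,1) a4@(0,1) | pheromone: 0 16 0 0 0 / 0 0 0 0 12 / 0 0 0 0 0 / 0 0 0 0 0
t=4: a0@(1,4) a1@(1,4) a2@(0,1) a3@(0,1) a4@(0,1) | pheromone: 0 21 0 0 0 / 0 0 0 0 15 / 0 0 0 0 0 / 0 0 0 0 0
t=5: a0@(1,4) a1@(1,4) a2@(0,1) a3@(0,1) a4@(0,1) | pheromone: 0 26 0 0 0 / 0 0 0 0 18 / 0 0 0 0 0 / 0 0 0 0 0
t=6: a0@(1,4) a1@(1,4) a2@(0,1) a3@(0,1) a4@(0,1) | pheromone: 0 31 0 0 0 / 0 0 0 0 21 / 0 0 0 0 0 / 0 0 0 0 0
t=7: a0@(1,4) a1@(1,4) a2@(0,1) a3@(0,1) a4@(0,1) | pheromone: 0 36 0 0 0 / 0 0 0 0 24 / 0 0 0 0 0 / 0 0 0 0 0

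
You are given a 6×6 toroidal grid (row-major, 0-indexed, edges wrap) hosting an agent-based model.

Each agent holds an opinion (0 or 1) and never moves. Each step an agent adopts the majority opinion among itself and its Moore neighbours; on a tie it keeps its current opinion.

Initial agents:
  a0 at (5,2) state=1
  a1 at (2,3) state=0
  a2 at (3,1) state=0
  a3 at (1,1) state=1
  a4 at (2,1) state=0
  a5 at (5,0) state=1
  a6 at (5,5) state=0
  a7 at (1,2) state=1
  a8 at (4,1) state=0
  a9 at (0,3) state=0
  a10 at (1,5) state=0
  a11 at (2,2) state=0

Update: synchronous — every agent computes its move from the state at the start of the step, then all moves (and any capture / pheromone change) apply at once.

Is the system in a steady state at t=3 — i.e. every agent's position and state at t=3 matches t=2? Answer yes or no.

yes

t=1: a0@(5,2):0 a1@(2,3):0 a2@(3,1):0 a3@(1,1):1 a4@(2,1):0 a5@(5,0):0 a6@(5,5):0 a7@(1,2):0 a8@(4,1):0 a9@(0,3):1 a10@(1,5):0 a11@(2,2):0
t=2: a0@(5,2):0 a1@(2,3):0 a2@(3,1):0 a3@(1,1):0 a4@(2,1):0 a5@(5,0):0 a6@(5,5):0 a7@(1,2):0 a8@(4,1):0 a9@(0,3):0 a10@(1,5):0 a11@(2,2):0
t=3: (unchanged — steady state)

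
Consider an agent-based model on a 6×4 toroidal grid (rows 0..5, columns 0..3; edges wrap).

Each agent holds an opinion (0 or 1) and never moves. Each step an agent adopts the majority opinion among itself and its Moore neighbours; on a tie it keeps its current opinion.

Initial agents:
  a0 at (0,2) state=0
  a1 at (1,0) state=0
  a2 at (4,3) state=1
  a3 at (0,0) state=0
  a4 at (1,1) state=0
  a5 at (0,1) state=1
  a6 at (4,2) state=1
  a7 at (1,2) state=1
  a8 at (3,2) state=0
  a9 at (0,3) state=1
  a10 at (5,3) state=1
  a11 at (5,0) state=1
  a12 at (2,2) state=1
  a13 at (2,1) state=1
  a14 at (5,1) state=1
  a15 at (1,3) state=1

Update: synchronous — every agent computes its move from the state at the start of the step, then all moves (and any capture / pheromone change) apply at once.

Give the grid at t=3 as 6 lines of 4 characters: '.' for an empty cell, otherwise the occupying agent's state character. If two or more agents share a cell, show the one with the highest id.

t=1: a0@(0,2):1 a1@(1,0):1 a2@(4,3):1 a3@(0,0):1 a4@(1,1):0 a5@(0,1):1 a6@(4,2):1 a7@(1,2):1 a8@(3,2):1 a9@(0,3):1 a10@(5,3):1 a11@(5,0):1 a12@(2,2):1 a13@(2,1):1 a14@(5,1):1 a15@(1,3):1
t=2: a0@(0,2):1 a1@(1,0):1 a2@(4,3):1 a3@(0,0):1 a4@(1,1):1 a5@(0,1):1 a6@(4,2):1 a7@(1,2):1 a8@(3,2):1 a9@(0,3):1 a10@(5,3):1 a11@(5,0):1 a12@(2,2):1 a13@(2,1):1 a14@(5,1):1 a15@(1,3):1
t=3: (unchanged — steady state)

1111
1111
.11.
..1.
..11
11.1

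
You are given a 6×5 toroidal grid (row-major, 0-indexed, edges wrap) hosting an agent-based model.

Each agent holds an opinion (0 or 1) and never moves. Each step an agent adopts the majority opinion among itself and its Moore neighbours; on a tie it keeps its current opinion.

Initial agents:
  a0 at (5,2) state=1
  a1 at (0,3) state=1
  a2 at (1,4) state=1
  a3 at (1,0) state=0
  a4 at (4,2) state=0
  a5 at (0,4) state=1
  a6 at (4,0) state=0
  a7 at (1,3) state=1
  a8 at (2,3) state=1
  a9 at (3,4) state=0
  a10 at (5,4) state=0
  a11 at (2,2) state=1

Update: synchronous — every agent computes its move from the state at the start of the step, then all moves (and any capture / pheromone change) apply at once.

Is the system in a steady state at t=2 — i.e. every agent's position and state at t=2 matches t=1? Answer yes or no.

yes

t=1: a0@(5,2):1 a1@(0,3):1 a2@(1,4):1 a3@(1,0):1 a4@(4,2):0 a5@(0,4):1 a6@(4,0):0 a7@(1,3):1 a8@(2,3):1 a9@(3,4):0 a10@(5,4):0 a11@(2,2):1
t=2: (unchanged — steady state)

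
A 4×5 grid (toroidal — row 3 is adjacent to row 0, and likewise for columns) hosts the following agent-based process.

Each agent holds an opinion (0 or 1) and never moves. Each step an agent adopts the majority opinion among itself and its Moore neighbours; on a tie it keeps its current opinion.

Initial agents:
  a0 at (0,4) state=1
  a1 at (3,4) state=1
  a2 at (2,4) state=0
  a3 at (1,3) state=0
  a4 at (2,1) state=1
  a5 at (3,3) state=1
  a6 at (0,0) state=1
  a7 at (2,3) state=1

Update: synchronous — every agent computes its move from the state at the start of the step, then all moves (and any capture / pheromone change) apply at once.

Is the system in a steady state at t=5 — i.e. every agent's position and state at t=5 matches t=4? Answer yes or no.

yes

t=1: a0@(0,4):1 a1@(3,4):1 a2@(2,4):1 a3@(1,3):0 a4@(2,1):1 a5@(3,3):1 a6@(0,0):1 a7@(2,3):1
t=2: a0@(0,4):1 a1@(3,4):1 a2@(2,4):1 a3@(1,3):1 a4@(2,1):1 a5@(3,3):1 a6@(0,0):1 a7@(2,3):1
t=3: (unchanged — steady state)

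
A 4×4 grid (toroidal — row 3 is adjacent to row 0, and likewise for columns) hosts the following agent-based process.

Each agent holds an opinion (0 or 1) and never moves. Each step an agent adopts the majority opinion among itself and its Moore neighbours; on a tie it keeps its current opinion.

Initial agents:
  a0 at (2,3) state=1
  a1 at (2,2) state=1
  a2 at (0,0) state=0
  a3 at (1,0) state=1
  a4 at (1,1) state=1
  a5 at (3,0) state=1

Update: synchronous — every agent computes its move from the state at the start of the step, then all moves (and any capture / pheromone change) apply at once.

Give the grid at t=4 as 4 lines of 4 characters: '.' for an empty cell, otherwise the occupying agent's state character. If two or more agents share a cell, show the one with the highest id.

1...
11..
..11
1...

t=1: a0@(2,3):1 a1@(2,2):1 a2@(0,0):1 a3@(1,0):1 a4@(1,1):1 a5@(3,0):1
t=2: (unchanged — steady state)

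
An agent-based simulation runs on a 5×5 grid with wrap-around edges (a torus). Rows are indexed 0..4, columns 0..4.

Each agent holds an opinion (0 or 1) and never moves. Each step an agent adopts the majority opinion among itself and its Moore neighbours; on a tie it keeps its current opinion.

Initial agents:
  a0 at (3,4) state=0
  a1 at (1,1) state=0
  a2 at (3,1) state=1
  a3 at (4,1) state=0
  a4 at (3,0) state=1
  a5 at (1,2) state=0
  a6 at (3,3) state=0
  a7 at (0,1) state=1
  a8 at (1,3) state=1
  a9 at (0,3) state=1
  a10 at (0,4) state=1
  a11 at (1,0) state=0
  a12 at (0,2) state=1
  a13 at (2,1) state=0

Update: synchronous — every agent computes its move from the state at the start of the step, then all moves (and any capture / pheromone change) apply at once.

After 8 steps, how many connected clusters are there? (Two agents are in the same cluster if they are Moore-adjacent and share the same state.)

2

t=1: a0@(3,4):0 a1@(1,1):0 a2@(3,1):1 a3@(4,1):1 a4@(3,0):0 a5@(1,2):1 a6@(3,3):0 a7@(0,1):0 a8@(1,3):1 a9@(0,3):1 a10@(0,4):1 a11@(1,0):0 a12@(0,2):1 a13@(2,1):0
t=2: (unchanged — steady state)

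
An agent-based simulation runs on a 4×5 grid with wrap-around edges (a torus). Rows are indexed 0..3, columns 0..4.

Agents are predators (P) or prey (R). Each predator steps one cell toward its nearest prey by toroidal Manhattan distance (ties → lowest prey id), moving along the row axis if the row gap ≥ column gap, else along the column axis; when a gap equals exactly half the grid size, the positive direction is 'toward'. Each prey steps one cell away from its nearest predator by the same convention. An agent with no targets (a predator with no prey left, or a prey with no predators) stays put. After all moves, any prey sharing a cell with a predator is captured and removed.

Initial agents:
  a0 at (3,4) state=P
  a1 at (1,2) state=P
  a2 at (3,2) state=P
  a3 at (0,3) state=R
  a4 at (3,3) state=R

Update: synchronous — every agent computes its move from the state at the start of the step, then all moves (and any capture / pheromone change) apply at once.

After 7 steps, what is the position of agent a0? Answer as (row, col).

t=1: a0@(3,3):P a1@(0,2):P a2@(3,3):P a3@(1,3):R a4@(3,2):R
t=2: a0@(3,2):P a1@(3,2):P a2@(3,2):P a3@(0,3):R a4@(3,1):R
t=3: a0@(3,1):P a1@(3,1):P a2@(3,1):P a3@(1,3):R a4@(3,0):R
t=4: a0@(3,0):P a1@(3,0):P a2@(3,0):P a3@(0,3):R a4@(3,4):R
t=5: a0@(3,4):P a1@(3,4):P a2@(3,4):P a3@(0,2):R a4@(3,3):R
t=6: a0@(3,3):P a1@(3,3):P a2@(3,3):P a3@(0,1):R a4@(3,2):R
t=7: a0@(3,2):P a1@(3,2):P a2@(3,2):P a3@(0,0):R a4@(3,1):R

(3, 2)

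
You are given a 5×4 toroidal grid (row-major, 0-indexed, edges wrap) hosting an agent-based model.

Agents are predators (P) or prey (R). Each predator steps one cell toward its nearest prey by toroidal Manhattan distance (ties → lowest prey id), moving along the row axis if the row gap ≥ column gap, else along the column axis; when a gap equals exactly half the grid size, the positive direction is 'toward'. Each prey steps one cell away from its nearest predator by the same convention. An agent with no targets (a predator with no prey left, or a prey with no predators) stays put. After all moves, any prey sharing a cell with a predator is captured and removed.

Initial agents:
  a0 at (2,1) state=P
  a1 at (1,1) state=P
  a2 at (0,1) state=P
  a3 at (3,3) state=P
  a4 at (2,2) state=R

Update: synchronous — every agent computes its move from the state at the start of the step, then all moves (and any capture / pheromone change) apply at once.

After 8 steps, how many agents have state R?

t=1: a0@(2,2):P a1@(2,1):P a2@(1,1):P a3@(2,3):P
t=2: (unchanged — steady state)

0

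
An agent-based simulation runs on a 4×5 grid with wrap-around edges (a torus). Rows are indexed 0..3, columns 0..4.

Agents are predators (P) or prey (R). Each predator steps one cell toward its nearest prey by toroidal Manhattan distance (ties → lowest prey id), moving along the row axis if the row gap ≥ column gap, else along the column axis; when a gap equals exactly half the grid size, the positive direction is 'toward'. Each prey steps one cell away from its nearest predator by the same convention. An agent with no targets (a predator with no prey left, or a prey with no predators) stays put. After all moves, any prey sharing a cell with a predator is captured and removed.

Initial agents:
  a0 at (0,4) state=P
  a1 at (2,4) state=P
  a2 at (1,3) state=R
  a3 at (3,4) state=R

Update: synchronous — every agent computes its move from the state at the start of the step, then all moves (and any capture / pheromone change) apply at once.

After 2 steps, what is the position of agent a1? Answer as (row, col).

(2, 4)

t=1: a0@(3,4):P a1@(3,4):P a2@(2,3):R a3@(2,4):R
t=2: a0@(2,4):P a1@(2,4):P a2@(1,3):R a3@(1,4):R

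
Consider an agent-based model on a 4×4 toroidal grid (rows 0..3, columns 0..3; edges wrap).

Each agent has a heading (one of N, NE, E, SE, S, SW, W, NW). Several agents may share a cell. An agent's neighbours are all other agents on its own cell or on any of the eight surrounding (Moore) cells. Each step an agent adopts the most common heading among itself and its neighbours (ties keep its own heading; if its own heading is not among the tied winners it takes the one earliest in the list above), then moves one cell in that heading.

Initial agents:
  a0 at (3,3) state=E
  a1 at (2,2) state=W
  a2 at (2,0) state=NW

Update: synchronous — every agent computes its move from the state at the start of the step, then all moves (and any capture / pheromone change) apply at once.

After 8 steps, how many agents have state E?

1

t=1: a0@(3,0):E a1@(2,1):W a2@(1,3):NW
t=2: a0@(3,1):E a1@(2,0):W a2@(0,2):NW
t=3: a0@(3,2):E a1@(2,3):W a2@(3,1):NW
t=4: a0@(3,3):E a1@(2,2):W a2@(2,0):NW
t=5: a0@(3,0):E a1@(2,1):W a2@(1,3):NW
t=6: a0@(3,1):E a1@(2,0):W a2@(0,2):NW
t=7: a0@(3,2):E a1@(2,3):W a2@(3,1):NW
t=8: a0@(3,3):E a1@(2,2):W a2@(2,0):NW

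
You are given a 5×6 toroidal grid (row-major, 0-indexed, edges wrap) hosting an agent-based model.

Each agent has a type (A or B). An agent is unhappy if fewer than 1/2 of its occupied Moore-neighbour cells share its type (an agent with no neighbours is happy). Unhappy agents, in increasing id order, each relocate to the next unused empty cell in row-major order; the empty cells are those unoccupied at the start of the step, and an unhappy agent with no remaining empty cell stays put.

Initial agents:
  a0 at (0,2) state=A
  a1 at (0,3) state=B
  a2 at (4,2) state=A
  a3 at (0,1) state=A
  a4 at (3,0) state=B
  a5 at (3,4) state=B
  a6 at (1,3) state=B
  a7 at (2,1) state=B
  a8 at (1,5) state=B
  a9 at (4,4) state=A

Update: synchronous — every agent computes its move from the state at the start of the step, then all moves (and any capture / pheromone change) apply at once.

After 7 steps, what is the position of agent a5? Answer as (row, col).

t=1: a0@(0,2):A a1@(0,0):B a2@(4,2):A a3@(0,1):A a4@(3,0):B a5@(0,4):B a6@(1,3):B a7@(2,1):B a8@(1,5):B a9@(0,5):A
t=2: a0@(0,2):A a1@(0,3):B a2@(4,2):A a3@(0,1):A a4@(3,0):B a5@(0,4):B a6@(1,3):B a7@(2,1):B a8@(1,5):B a9@(1,0):A
t=3: a0@(0,2):A a1@(0,3):B a2@(4,2):A a3@(0,1):A a4@(3,0):B a5@(0,4):B a6@(1,3):B a7@(2,1):B a8@(1,5):B a9@(0,0):A
t=4: (unchanged — steady state)

(0, 4)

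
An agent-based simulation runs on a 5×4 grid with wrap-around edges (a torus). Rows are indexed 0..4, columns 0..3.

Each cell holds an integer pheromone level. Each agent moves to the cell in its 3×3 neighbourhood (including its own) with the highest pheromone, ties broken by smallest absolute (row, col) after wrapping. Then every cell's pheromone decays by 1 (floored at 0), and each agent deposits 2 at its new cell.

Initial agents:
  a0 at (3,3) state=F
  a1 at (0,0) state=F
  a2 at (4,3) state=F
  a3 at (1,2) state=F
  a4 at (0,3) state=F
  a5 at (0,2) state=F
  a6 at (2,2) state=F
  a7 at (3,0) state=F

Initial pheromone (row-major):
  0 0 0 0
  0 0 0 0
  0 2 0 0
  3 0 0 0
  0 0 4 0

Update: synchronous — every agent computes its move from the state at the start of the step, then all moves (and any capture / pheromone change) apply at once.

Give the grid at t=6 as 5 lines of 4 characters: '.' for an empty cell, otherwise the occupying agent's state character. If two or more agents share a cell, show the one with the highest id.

F...
....
.F..
....
..F.

t=1: a0@(4,2) a1@(0,0) a2@(4,2) a3@(2,1) a4@(4,2) a5@(4,2) a6@(2,1) a7@(3,0) | pheromone: 2 0 0 0 / 0 0 0 0 / 0 5 0 0 / 4 0 0 0 / 0 0 11 0
t=2: a0@(4,2) a1@(0,0) a2@(4,2) a3@(2,1) a4@(4,2) a5@(4,2) a6@(2,1) a7@(2,1) | pheromone: 3 0 0 0 / 0 0 0 0 / 0 10 0 0 / 3 0 0 0 / 0 0 18 0
t=3: a0@(4,2) a1@(0,0) a2@(4,2) a3@(2,1) a4@(4,2) a5@(4,2) a6@(2,1) a7@(2,1) | pheromone: 4 0 0 0 / 0 0 0 0 / 0 15 0 0 / 2 0 0 0 / 0 0 25 0
t=4: a0@(4,2) a1@(0,0) a2@(4,2) a3@(2,1) a4@(4,2) a5@(4,2) a6@(2,1) a7@(2,1) | pheromone: 5 0 0 0 / 0 0 0 0 / 0 20 0 0 / 1 0 0 0 / 0 0 32 0
t=5: a0@(4,2) a1@(0,0) a2@(4,2) a3@(2,1) a4@(4,2) a5@(4,2) a6@(2,1) a7@(2,1) | pheromone: 6 0 0 0 / 0 0 0 0 / 0 25 0 0 / 0 0 0 0 / 0 0 39 0
t=6: a0@(4,2) a1@(0,0) a2@(4,2) a3@(2,1) a4@(4,2) a5@(4,2) a6@(2,1) a7@(2,1) | pheromone: 7 0 0 0 / 0 0 0 0 / 0 30 0 0 / 0 0 0 0 / 0 0 46 0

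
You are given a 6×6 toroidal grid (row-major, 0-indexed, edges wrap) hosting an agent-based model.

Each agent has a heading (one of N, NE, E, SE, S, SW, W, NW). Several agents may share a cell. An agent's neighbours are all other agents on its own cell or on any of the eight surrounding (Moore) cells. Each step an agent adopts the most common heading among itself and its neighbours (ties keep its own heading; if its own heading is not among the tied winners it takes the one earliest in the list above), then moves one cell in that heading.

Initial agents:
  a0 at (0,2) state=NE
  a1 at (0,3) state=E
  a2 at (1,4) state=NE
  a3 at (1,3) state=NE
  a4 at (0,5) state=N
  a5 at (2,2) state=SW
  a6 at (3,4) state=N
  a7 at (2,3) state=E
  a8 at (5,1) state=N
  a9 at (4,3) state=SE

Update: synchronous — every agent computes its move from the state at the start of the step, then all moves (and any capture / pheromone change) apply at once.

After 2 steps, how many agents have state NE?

7

t=1: a0@(5,3):NE a1@(5,4):NE a2@(0,5):NE a3@(0,4):NE a4@(5,5):N a5@(3,1):SW a6@(2,4):N a7@(1,4):NE a8@(4,1):N a9@(5,4):SE
t=2: a0@(4,4):NE a1@(4,5):NE a2@(5,0):NE a3@(5,5):NE a4@(4,0):NE a5@(4,0):SW a6@(1,4):N a7@(0,5):NE a8@(3,1):N a9@(4,5):NE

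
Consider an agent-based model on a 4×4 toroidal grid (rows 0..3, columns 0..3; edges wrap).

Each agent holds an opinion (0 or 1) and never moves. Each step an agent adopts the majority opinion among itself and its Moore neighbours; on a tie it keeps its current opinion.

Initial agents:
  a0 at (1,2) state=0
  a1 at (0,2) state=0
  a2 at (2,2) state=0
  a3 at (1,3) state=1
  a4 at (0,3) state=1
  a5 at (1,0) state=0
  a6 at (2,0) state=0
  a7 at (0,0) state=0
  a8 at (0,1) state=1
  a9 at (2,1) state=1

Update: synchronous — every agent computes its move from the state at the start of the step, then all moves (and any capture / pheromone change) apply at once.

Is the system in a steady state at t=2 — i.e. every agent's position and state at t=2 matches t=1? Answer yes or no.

t=1: a0@(1,2):1 a1@(0,2):1 a2@(2,2):0 a3@(1,3):0 a4@(0,3):0 a5@(1,0):1 a6@(2,0):0 a7@(0,0):1 a8@(0,1):0 a9@(2,1):0
t=2: a0@(1,2):0 a1@(0,2):0 a2@(2,2):0 a3@(1,3):0 a4@(0,3):1 a5@(1,0):0 a6@(2,0):0 a7@(0,0):0 a8@(0,1):1 a9@(2,1):0

no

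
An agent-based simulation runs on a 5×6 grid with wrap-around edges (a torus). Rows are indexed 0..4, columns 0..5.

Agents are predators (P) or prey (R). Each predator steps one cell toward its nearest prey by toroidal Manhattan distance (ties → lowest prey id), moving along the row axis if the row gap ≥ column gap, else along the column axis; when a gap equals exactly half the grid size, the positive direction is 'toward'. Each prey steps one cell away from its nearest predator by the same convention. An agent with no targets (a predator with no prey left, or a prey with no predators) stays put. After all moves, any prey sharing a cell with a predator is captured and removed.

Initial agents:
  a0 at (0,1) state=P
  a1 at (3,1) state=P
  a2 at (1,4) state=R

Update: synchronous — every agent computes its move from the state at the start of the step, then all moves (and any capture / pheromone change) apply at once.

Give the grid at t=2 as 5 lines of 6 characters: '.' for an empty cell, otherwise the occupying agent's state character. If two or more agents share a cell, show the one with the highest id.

......
..P...
..PR..
......
......

t=1: a0@(0,2):P a1@(3,2):P a2@(1,3):R
t=2: a0@(1,2):P a1@(2,2):P a2@(2,3):R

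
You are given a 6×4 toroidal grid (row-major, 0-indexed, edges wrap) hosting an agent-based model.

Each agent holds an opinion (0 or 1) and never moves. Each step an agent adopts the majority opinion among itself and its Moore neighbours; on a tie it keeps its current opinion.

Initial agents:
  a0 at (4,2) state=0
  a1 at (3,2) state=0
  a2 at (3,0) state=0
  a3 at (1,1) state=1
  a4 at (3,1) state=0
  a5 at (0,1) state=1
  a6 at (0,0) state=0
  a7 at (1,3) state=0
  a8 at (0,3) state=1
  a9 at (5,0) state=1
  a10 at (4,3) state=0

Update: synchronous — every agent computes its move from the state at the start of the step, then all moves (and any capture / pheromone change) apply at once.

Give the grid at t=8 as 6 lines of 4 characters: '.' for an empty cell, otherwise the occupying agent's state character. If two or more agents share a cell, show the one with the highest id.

11.1
.1.1
....
000.
..00
1...

t=1: a0@(4,2):0 a1@(3,2):0 a2@(3,0):0 a3@(1,1):1 a4@(3,1):0 a5@(0,1):1 a6@(0,0):1 a7@(1,3):0 a8@(0,3):1 a9@(5,0):1 a10@(4,3):0
t=2: a0@(4,2):0 a1@(3,2):0 a2@(3,0):0 a3@(1,1):1 a4@(3,1):0 a5@(0,1):1 a6@(0,0):1 a7@(1,3):1 a8@(0,3):1 a9@(5,0):1 a10@(4,3):0
t=3: (unchanged — steady state)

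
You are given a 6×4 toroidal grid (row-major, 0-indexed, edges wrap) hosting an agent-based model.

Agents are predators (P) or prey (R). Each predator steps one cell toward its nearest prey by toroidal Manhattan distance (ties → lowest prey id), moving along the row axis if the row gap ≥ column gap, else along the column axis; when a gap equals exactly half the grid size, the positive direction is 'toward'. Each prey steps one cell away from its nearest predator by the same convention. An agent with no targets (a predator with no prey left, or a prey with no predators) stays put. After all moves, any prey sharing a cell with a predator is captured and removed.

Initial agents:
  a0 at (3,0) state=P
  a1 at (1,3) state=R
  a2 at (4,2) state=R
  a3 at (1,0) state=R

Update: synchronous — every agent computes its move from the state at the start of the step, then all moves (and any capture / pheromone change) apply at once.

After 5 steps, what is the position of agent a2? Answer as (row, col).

(2, 1)

t=1: a0@(2,0):P a1@(0,3):R a2@(4,1):R a3@(0,0):R
t=2: a0@(1,0):P a1@(5,3):R a2@(5,1):R a3@(5,0):R
t=3: a0@(0,0):P a1@(4,3):R a2@(4,1):R a3@(4,0):R
t=4: a0@(5,0):P a1@(3,3):R a2@(3,1):R a3@(3,0):R
t=5: a0@(4,0):P a1@(2,3):R a2@(2,1):R a3@(2,0):R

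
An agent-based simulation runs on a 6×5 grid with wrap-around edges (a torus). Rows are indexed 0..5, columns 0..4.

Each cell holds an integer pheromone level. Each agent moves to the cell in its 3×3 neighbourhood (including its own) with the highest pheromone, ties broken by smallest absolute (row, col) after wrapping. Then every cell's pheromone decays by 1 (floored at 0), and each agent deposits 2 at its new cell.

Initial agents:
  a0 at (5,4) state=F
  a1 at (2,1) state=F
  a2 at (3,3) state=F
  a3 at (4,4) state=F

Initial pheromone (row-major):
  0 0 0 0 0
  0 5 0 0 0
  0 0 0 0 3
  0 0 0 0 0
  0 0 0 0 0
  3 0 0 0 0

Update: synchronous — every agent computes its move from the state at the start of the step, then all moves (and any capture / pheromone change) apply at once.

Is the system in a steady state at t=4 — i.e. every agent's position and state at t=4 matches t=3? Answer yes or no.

yes

t=1: a0@(5,0) a1@(1,1) a2@(2,4) a3@(5,0) | pheromone: 0 0 0 0 0 / 0 6 0 0 0 / 0 0 0 0 4 / 0 0 0 0 0 / 0 0 0 0 0 / 6 0 0 0 0
t=2: a0@(5,0) a1@(1,1) a2@(2,4) a3@(5,0) | pheromone: 0 0 0 0 0 / 0 7 0 0 0 / 0 0 0 0 5 / 0 0 0 0 0 / 0 0 0 0 0 / 9 0 0 0 0
t=3: a0@(5,0) a1@(1,1) a2@(2,4) a3@(5,0) | pheromone: 0 0 0 0 0 / 0 8 0 0 0 / 0 0 0 0 6 / 0 0 0 0 0 / 0 0 0 0 0 / 12 0 0 0 0
t=4: a0@(5,0) a1@(1,1) a2@(2,4) a3@(5,0) | pheromone: 0 0 0 0 0 / 0 9 0 0 0 / 0 0 0 0 7 / 0 0 0 0 0 / 0 0 0 0 0 / 15 0 0 0 0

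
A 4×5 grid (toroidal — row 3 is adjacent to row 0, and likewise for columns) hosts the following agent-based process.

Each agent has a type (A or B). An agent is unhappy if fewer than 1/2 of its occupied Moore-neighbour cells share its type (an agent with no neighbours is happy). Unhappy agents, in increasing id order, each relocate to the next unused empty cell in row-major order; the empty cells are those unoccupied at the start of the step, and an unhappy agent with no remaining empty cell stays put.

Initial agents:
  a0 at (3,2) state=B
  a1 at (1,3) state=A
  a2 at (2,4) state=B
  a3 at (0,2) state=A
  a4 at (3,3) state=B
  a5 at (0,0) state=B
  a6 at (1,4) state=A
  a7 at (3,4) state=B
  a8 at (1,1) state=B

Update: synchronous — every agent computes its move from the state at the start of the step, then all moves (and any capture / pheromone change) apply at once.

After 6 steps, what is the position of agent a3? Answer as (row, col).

t=1: a0@(3,2):B a1@(1,3):A a2@(2,4):B a3@(0,1):A a4@(3,3):B a5@(0,0):B a6@(0,3):A a7@(3,4):B a8@(1,1):B
t=2: a0@(0,2):B a1@(1,3):A a2@(2,4):B a3@(0,4):A a4@(3,3):B a5@(0,0):B a6@(1,0):A a7@(3,4):B a8@(1,1):B
t=3: a0@(0,2):B a1@(0,1):A a2@(2,4):B a3@(0,3):A a4@(3,3):B a5@(0,0):B a6@(1,2):A a7@(3,4):B a8@(1,1):B
t=4: a0@(0,4):B a1@(1,0):A a2@(2,4):B a3@(1,3):A a4@(3,3):B a5@(0,0):B a6@(1,2):A a7@(3,4):B a8@(1,1):B
t=5: a0@(0,4):B a1@(0,1):A a2@(2,4):B a3@(0,2):A a4@(3,3):B a5@(0,0):B a6@(1,2):A a7@(3,4):B a8@(0,3):B
t=6: (unchanged — steady state)

(0, 2)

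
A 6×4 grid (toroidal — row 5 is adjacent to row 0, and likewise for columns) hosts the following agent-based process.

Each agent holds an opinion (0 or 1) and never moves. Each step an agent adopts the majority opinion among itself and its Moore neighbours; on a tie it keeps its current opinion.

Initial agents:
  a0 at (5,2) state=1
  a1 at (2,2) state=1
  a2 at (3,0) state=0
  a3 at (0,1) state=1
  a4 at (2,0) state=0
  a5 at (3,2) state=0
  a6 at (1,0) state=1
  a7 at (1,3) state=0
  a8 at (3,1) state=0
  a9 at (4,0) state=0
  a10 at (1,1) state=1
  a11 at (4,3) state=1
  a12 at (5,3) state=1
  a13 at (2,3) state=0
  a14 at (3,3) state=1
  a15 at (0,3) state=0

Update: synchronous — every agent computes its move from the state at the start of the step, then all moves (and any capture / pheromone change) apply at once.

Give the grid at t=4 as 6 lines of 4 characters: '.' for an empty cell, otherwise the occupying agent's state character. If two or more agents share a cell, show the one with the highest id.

t=1: a0@(5,2):1 a1@(2,2):0 a2@(3,0):0 a3@(0,1):1 a4@(2,0):0 a5@(3,2):0 a6@(1,0):0 a7@(1,3):0 a8@(3,1):0 a9@(4,0):0 a10@(1,1):1 a11@(4,3):1 a12@(5,3):1 a13@(2,3):0 a14@(3,3):0 a15@(0,3):1
t=2: a0@(5,2):1 a1@(2,2):0 a2@(3,0):0 a3@(0,1):1 a4@(2,0):0 a5@(3,2):0 a6@(1,0):0 a7@(1,3):0 a8@(3,1):0 a9@(4,0):0 a10@(1,1):0 a11@(4,3):0 a12@(5,3):1 a13@(2,3):0 a14@(3,3):0 a15@(0,3):1
t=3: (unchanged — steady state)

.1.1
00.0
0.00
0000
0..0
..11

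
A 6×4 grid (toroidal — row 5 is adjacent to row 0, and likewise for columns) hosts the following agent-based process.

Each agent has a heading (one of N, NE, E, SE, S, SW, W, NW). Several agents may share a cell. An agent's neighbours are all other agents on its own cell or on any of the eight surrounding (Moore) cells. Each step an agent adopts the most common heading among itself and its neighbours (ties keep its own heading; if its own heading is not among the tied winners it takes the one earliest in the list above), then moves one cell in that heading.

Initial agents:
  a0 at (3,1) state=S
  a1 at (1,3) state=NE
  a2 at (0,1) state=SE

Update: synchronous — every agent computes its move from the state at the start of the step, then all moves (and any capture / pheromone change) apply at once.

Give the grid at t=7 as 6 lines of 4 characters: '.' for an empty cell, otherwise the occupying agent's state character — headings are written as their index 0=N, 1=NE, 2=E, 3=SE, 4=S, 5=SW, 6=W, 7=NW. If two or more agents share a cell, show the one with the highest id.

t=1: a0@(4,1):S a1@(0,0):NE a2@(1,2):SE
t=2: a0@(5,1):S a1@(5,1):NE a2@(2,3):SE
t=3: a0@(0,1):S a1@(4,2):NE a2@(3,0):SE
t=4: a0@(1,1):S a1@(3,3):NE a2@(4,1):SE
t=5: a0@(2,1):S a1@(2,0):NE a2@(5,2):SE
t=6: a0@(3,1):S a1@(1,1):NE a2@(0,3):SE
t=7: a0@(4,1):S a1@(0,2):NE a2@(1,0):SE

..1.
3...
....
....
.4..
....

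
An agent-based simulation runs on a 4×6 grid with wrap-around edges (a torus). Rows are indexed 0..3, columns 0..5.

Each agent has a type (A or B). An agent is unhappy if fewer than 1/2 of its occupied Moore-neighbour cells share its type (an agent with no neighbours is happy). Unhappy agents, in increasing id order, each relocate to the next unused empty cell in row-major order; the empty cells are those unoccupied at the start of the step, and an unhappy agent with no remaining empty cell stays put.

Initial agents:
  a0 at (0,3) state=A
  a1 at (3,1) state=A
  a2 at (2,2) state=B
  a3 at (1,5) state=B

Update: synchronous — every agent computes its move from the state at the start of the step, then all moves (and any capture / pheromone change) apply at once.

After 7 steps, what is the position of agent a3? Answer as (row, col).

t=1: a0@(0,3):A a1@(0,0):A a2@(0,1):B a3@(1,5):B
t=2: a0@(0,3):A a1@(0,2):A a2@(0,4):B a3@(0,5):B
t=3: (unchanged — steady state)

(0, 5)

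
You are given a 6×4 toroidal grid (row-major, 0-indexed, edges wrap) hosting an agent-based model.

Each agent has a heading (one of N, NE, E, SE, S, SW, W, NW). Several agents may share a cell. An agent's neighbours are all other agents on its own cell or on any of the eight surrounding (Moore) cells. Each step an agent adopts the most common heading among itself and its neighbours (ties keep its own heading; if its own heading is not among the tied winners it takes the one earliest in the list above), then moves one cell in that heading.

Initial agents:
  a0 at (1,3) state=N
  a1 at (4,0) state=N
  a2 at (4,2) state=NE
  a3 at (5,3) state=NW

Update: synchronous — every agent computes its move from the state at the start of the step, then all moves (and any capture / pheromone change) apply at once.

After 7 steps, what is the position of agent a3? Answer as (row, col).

(4, 0)

t=1: a0@(0,3):N a1@(3,0):N a2@(3,3):NE a3@(4,2):NW
t=2: a0@(5,3):N a1@(2,0):N a2@(2,0):NE a3@(3,1):NW
t=3: a0@(4,3):N a1@(1,0):N a2@(1,1):NE a3@(2,0):NW
t=4: a0@(3,3):N a1@(0,0):N a2@(0,2):NE a3@(1,3):NW
t=5: a0@(2,3):N a1@(5,0):N a2@(5,3):NE a3@(0,2):NW
t=6: a0@(1,3):N a1@(4,0):N a2@(4,0):NE a3@(5,1):NW
t=7: a0@(0,3):N a1@(3,0):N a2@(3,1):NE a3@(4,0):NW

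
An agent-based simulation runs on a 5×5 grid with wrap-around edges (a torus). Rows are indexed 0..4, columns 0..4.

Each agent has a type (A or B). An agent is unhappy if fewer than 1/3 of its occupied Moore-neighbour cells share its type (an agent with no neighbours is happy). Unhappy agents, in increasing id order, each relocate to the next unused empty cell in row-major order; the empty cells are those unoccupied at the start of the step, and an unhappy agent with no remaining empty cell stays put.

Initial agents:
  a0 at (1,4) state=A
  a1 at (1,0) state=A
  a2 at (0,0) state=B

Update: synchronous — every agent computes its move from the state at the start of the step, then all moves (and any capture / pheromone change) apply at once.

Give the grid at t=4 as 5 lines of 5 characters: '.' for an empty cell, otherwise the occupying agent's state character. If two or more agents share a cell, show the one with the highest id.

B....
A...A
.....
.....
.....

t=1: a0@(1,4):A a1@(1,0):A a2@(0,1):B
t=2: a0@(1,4):A a1@(1,0):A a2@(0,0):B
t=3: a0@(1,4):A a1@(1,0):A a2@(0,1):B
t=4: a0@(1,4):A a1@(1,0):A a2@(0,0):B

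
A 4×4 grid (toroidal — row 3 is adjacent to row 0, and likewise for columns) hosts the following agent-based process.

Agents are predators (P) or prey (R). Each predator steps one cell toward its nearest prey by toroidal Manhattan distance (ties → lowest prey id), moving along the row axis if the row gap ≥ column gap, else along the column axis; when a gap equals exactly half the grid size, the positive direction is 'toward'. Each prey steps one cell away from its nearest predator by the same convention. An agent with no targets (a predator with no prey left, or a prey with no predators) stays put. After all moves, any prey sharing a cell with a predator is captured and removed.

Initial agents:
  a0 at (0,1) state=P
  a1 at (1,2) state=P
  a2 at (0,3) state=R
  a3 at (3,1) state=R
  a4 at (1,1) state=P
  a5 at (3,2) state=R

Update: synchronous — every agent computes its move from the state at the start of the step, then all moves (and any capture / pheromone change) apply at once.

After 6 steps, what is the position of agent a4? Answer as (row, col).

(2, 2)

t=1: a0@(3,1):P a1@(0,2):P a4@(2,1):P a5@(2,2):R
t=2: a0@(2,1):P a1@(1,2):P a4@(2,2):P a5@(2,3):R
t=3: a0@(2,2):P a1@(2,2):P a4@(2,3):P a5@(2,0):R
t=4: a0@(2,3):P a1@(2,3):P a4@(2,0):P a5@(2,1):R
t=5: a0@(2,0):P a1@(2,0):P a4@(2,1):P a5@(2,2):R
t=6: a0@(2,1):P a1@(2,1):P a4@(2,2):P a5@(2,3):R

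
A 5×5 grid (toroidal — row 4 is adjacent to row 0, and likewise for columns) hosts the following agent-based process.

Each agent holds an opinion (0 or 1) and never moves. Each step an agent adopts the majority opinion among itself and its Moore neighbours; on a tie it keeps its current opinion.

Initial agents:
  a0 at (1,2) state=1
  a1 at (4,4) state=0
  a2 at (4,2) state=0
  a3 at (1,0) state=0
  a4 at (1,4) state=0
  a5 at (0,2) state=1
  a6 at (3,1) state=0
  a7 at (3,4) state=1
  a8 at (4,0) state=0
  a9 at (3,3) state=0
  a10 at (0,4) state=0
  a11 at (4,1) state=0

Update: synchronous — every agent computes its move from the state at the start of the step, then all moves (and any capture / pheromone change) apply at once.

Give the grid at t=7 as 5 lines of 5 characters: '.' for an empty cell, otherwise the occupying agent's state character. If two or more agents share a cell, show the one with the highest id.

..1.0
0.1.0
.....
.0.00
000.0

t=1: a0@(1,2):1 a1@(4,4):0 a2@(4,2):0 a3@(1,0):0 a4@(1,4):0 a5@(0,2):1 a6@(3,1):0 a7@(3,4):0 a8@(4,0):0 a9@(3,3):0 a10@(0,4):0 a11@(4,1):0
t=2: (unchanged — steady state)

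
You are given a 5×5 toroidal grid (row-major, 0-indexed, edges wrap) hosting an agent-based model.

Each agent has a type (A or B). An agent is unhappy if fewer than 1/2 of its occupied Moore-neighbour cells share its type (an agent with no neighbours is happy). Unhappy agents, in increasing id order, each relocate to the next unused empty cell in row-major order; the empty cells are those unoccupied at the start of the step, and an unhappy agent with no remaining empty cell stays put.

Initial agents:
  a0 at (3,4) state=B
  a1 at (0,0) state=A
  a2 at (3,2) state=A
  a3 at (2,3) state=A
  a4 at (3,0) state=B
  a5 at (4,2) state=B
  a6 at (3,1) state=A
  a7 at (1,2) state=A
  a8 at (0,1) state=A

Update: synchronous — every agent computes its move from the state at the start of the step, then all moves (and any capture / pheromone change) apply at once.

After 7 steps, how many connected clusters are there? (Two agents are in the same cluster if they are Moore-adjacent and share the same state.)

3

t=1: a0@(3,4):B a1@(0,0):A a2@(3,2):A a3@(2,3):A a4@(3,0):B a5@(0,2):B a6@(0,3):A a7@(1,2):A a8@(0,1):A
t=2: a0@(3,4):B a1@(0,0):A a2@(3,2):A a3@(2,3):A a4@(3,0):B a5@(0,4):B a6@(0,3):A a7@(1,2):A a8@(0,1):A
t=3: a0@(3,4):B a1@(0,0):A a2@(3,2):A a3@(2,3):A a4@(3,0):B a5@(0,2):B a6@(0,3):A a7@(1,2):A a8@(0,1):A
t=4: a0@(3,4):B a1@(0,0):A a2@(3,2):A a3@(2,3):A a4@(3,0):B a5@(0,4):B a6@(0,3):A a7@(1,2):A a8@(0,1):A
t=5: a0@(3,4):B a1@(0,0):A a2@(3,2):A a3@(2,3):A a4@(3,0):B a5@(0,2):B a6@(0,3):A a7@(1,2):A a8@(0,1):A
t=6: a0@(3,4):B a1@(0,0):A a2@(3,2):A a3@(2,3):A a4@(3,0):B a5@(0,4):B a6@(0,3):A a7@(1,2):A a8@(0,1):A
t=7: a0@(3,4):B a1@(0,0):A a2@(3,2):A a3@(2,3):A a4@(3,0):B a5@(0,2):B a6@(0,3):A a7@(1,2):A a8@(0,1):A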